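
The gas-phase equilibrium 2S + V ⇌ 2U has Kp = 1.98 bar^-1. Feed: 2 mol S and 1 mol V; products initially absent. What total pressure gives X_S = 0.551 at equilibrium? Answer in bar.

Take 2 mol S as basis and let X be its fractional conversion, so ξ = X.
Mole table: n_S = 2 − 2X; n_V = 1 − X; n_U = 2X.
Summing: n_T = 3 − X.
Kp = p_U^2 / (p_S^2 p_V) with p_i = (n_i/n_T)·P.
At X = 0.551: the mole-fraction product g(X) = Π y_i^ν_i = 8.214. Since Kp = g(X)·P^{-1}, P = (g/Kp)^(1/1) = (8.214/1.98)^(1/1) = 4.15 bar.

P = 4.15 bar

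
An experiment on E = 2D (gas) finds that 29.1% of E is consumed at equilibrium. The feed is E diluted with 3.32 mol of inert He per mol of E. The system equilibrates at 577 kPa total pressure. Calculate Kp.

Basis: 1 mol E initially; let X = conversion of E. Extent ξ = X.
Mole table: n_E = 1 − X; n_D = 2X; n_I = 3.32 (inert).
Summing: n_T = 4.32 + X.
At X = 0.291: n_E = 0.709, n_D = 0.582, n_T = 4.61.
p_i = (n_i/n_T)·P. Kp = p_D^2 / (p_E) = 59.8 kPa.

Kp = 59.8 kPa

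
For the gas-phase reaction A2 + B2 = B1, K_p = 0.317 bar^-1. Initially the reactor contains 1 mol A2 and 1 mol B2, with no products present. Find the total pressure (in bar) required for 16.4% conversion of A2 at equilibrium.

P = 1.36 bar

Basis: 1 mol A2 initially; let X = conversion of A2. Extent ξ = X.
At extent ξ: n_A2 = 1 − X; n_B2 = 1 − X; n_B1 = X.
Total moles n_T = 2 − X.
K_p = p_B1 / (p_A2 p_B2) with p_i = (n_i/n_T)·P.
At X = 0.164: the mole-fraction product g(X) = Π y_i^ν_i = 0.4308. Since K_p = g(X)·P^{-1}, P = (g/K_p)^(1/1) = (0.4308/0.317)^(1/1) = 1.36 bar.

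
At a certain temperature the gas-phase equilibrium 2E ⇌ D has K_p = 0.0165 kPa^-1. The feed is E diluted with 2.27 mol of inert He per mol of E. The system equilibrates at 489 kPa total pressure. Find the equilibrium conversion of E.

X = 0.655

Basis: 1 mol E initially; let X = conversion of E. Extent ξ = 0.5X.
Mole table: n_E = 1 − X; n_D = 0.5X; n_I = 2.27 (inert).
Summing: n_T = 3.27 − 0.5X.
y_i = n_i/n_T, p_i = y_i·P. K_p = p_D / (p_E^2).
Equating to 0.0165 kPa^-1 and solving on 0 < X < 1: X = 0.655.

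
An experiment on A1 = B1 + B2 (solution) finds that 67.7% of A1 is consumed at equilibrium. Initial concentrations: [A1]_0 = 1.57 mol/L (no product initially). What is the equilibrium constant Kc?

Kc = 2.23 mol/L

Let X = conversion of A1.
Concentrations: [A1] = 1.57 − 1.57X; [B1] = 1.57X; [B2] = 1.57X.
At X = 0.677: [A1] = 0.507, [B1] = 1.06, [B2] = 1.06.
Kc = [B1] [B2] / ([A1]) = 2.23 mol/L.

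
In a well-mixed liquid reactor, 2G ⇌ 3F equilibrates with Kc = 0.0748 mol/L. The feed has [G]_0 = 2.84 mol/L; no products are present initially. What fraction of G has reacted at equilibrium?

X = 0.175

Let X = conversion of G; extent ξ = 2.84X/2 mol/L.
Concentrations: [G] = 2.84 − 2.84X; [F] = 4.26X.
Kc = [F]^3 / ([G]^2).
Solving Kc = 0.0748 for X ∈ (0,1): X = 0.175.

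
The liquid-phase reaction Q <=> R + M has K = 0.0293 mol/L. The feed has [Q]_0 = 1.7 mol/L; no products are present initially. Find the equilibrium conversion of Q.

Let X = conversion of Q; extent ξ = 1.7·X mol/L.
Concentrations: [Q] = 1.7 − 1.7X; [R] = 1.7X; [M] = 1.7X.
K = [R] [M] / ([Q]).
Solving K = 0.0293 for X ∈ (0,1): X = 0.123.

X = 0.123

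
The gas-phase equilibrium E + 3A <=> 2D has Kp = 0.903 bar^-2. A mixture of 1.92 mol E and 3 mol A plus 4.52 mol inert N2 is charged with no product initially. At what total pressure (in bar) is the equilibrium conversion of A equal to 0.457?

Let X = conversion of A (basis 3 mol A); extent of reaction ξ = X.
Moles: n_E = 1.92 − X; n_A = 3 − 3X; n_D = 2X; n_I = 4.52 (inert).
Total moles n_T = 9.44 − 2X.
Kp = p_D^2 / (p_E p_A^3) with p_i = (n_i/n_T)·P.
At X = 0.457: the mole-fraction product g(X) = Π y_i^ν_i = 9.602. Since Kp = g(X)·P^{-2}, P = (g/Kp)^(1/2) = (9.602/0.903)^(1/2) = 3.26 bar.

P = 3.26 bar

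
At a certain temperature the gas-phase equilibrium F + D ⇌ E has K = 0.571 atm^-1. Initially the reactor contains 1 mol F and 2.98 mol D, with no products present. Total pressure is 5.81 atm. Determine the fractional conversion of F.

X = 0.698

Take 1 mol F as basis and let X be its fractional conversion, so ξ = X.
Moles: n_F = 1 − X; n_D = 2.98 − X; n_E = X.
n_T = Σnᵢ = 3.98 − X.
With p_i = (n_i/n_T)P, K = p_E / (p_F p_D).
Setting this equal to 0.571 atm^-1 and taking the physical root (0 < X < 1) gives X = 0.698.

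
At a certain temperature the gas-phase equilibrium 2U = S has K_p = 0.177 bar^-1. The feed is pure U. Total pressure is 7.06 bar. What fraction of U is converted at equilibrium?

X = 0.592

Let X = conversion of U (basis 1 mol U); extent of reaction ξ = 0.5X.
Moles: n_U = 1 − X; n_S = 0.5X.
n_T = Σnᵢ = 1 − 0.5X.
With p_i = (n_i/n_T)P, K_p = p_S / (p_U^2).
Equating to 0.177 bar^-1 and solving on 0 < X < 1: X = 0.592.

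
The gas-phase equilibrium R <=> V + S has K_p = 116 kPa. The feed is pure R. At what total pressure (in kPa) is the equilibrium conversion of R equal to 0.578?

P = 231 kPa

Take 1 mol R as basis and let X be its fractional conversion, so ξ = X.
Moles: n_R = 1 − X; n_V = X; n_S = X.
n_T = Σnᵢ = 1 + X.
K_p = p_V p_S / (p_R) with p_i = (n_i/n_T)·P.
At X = 0.578: the mole-fraction product g(X) = Π y_i^ν_i = 0.5017. Since K_p = g(X)·P^{1}, P = (K_p/g)^(1/1) = (116/0.5017)^(1/1) = 231 kPa.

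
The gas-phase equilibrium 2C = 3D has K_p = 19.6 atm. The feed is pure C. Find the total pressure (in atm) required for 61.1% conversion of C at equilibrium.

P = 5.03 atm

Let X = conversion of C (basis 1 mol C); extent of reaction ξ = 0.5X.
Mole table: n_C = 1 − X; n_D = 1.5X.
n_T = Σnᵢ = 1 + 0.5X.
K_p = p_D^3 / (p_C^2) with p_i = (n_i/n_T)·P.
At X = 0.611: the mole-fraction product g(X) = Π y_i^ν_i = 3.897. Since K_p = g(X)·P^{1}, P = (K_p/g)^(1/1) = (19.6/3.897)^(1/1) = 5.03 atm.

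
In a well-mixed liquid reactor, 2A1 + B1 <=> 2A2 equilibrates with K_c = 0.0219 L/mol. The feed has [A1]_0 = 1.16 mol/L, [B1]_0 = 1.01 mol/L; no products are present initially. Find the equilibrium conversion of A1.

X = 0.125

Let X = conversion of A1; extent ξ = 1.16X/2 mol/L.
Concentrations: [A1] = 1.16 − 1.16X; [B1] = 1.01 − 0.58X; [A2] = 1.16X.
K_c = [A2]^2 / ([A1]^2 [B1]).
This equals 0.0219 at X = 0.125 (the root in 0 < X < 1).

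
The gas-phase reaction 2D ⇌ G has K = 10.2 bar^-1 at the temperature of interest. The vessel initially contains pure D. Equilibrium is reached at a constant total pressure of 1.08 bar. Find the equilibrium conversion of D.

X = 0.851

Let X = conversion of D (basis 1 mol D); extent of reaction ξ = 0.5X.
At extent ξ: n_D = 1 − X; n_G = 0.5X.
Summing: n_T = 1 − 0.5X.
Mole fractions y_i = n_i/n_T; K = p_G / (p_D^2) with p_i = y_i·P.
Setting this equal to 10.2 bar^-1 and taking the physical root (0 < X < 1) gives X = 0.851.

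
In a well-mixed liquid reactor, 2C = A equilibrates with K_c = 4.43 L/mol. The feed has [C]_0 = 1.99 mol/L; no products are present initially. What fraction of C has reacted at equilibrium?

X = 0.789

Let X = conversion of C; extent ξ = 1.99X/2 mol/L.
Concentrations: [C] = 1.99 − 1.99X; [A] = 0.995X.
K_c = [A] / ([C]^2).
Solving K_c = 4.43 for X ∈ (0,1): X = 0.789.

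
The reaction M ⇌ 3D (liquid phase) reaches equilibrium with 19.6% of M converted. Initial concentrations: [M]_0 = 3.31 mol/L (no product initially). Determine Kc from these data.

Kc = 2.77 (mol/L)^2

Let X = conversion of M.
Concentrations: [M] = 3.31 − 3.31X; [D] = 9.93X.
At X = 0.196: [M] = 2.66, [D] = 1.95.
Kc = [D]^3 / ([M]) = 2.77 (mol/L)^2.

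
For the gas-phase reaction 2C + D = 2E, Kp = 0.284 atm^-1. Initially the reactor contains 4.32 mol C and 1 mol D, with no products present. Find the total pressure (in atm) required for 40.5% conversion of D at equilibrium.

P = 1.55 atm

Take 1 mol D as basis and let X be its fractional conversion, so ξ = X.
Mole table: n_C = 4.32 − 2X; n_D = 1 − X; n_E = 2X.
n_T = Σnᵢ = 5.32 − X.
Kp = p_E^2 / (p_C^2 p_D) with p_i = (n_i/n_T)·P.
At X = 0.405: the mole-fraction product g(X) = Π y_i^ν_i = 0.4399. Since Kp = g(X)·P^{-1}, P = (g/Kp)^(1/1) = (0.4399/0.284)^(1/1) = 1.55 atm.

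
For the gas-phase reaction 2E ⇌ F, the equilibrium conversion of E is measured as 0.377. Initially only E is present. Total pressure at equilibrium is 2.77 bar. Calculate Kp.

Basis: 1 mol E initially; let X = conversion of E. Extent ξ = 0.5X.
At extent ξ: n_E = 1 − X; n_F = 0.5X.
n_T = Σnᵢ = 1 − 0.5X.
At X = 0.377: n_E = 0.623, n_F = 0.189, n_T = 0.811.
p_i = (n_i/n_T)·P. Kp = p_F / (p_E^2) = 0.142 bar^-1.

Kp = 0.142 bar^-1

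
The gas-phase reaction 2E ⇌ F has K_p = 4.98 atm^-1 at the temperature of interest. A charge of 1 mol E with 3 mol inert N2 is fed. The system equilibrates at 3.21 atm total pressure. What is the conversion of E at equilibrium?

Let X = conversion of E (basis 1 mol E); extent of reaction ξ = 0.5X.
Moles: n_E = 1 − X; n_F = 0.5X; n_I = 3 (inert).
n_T = Σnᵢ = 4 − 0.5X.
y_i = n_i/n_T, p_i = y_i·P. K_p = p_F / (p_E^2).
Setting this equal to 4.98 atm^-1 and taking the physical root (0 < X < 1) gives X = 0.715.

X = 0.715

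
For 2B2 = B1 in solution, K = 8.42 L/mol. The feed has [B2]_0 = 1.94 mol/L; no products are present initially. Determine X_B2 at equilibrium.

Let X = conversion of B2; extent ξ = 1.94X/2 mol/L.
Concentrations: [B2] = 1.94 − 1.94X; [B1] = 0.97X.
K = [B1] / ([B2]^2).
This equals 8.42 at X = 0.840 (the root in 0 < X < 1).

X = 0.840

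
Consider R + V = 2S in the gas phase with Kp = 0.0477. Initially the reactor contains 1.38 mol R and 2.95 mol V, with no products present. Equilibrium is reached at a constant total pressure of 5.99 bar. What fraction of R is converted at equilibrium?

Let X = conversion of R (basis 1.38 mol R); extent of reaction ξ = 1.38X.
Species balance: n_R = 1.38 − 1.38X; n_V = 2.95 − 1.38X; n_S = 2.76X.
Since Δν = 0, n_T = 4.33 throughout.
Mole fractions y_i = n_i/n_T; Kp = p_S^2 / (p_R p_V) with p_i = y_i·P.
Equating to 0.0477 and solving on 0 < X < 1: X = 0.143.

X = 0.143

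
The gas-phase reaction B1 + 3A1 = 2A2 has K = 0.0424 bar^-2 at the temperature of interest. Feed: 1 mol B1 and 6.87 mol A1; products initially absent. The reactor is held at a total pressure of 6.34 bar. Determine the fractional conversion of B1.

Let X = conversion of B1 (basis 1 mol B1); extent of reaction ξ = X.
Mole table: n_B1 = 1 − X; n_A1 = 6.87 − 3X; n_A2 = 2X.
n_T = Σnᵢ = 7.87 − 2X.
With p_i = (n_i/n_T)P, K = p_A2^2 / (p_B1 p_A1^3).
Equating to 0.0424 bar^-2 and solving on 0 < X < 1: X = 0.646.

X = 0.646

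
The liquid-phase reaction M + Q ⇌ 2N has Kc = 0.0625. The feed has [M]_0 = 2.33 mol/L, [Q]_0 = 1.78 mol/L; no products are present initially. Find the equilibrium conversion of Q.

Let X = conversion of Q; extent ξ = 1.78·X mol/L.
Concentrations: [M] = 2.33 − 1.78X; [Q] = 1.78 − 1.78X; [N] = 3.56X.
Kc = [N]^2 / ([M] [Q]).
Solving Kc = 0.0625 for X ∈ (0,1): X = 0.127.

X = 0.127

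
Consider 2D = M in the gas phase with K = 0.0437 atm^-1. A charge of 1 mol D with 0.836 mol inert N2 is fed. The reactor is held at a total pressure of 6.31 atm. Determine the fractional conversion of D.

Let X = conversion of D (basis 1 mol D); extent of reaction ξ = 0.5X.
At extent ξ: n_D = 1 − X; n_M = 0.5X; n_I = 0.836 (inert).
Summing: n_T = 1.84 − 0.5X.
y_i = n_i/n_T, p_i = y_i·P. K = p_M / (p_D^2).
This yields a degree-2 equation in X; solving on (0,1), X = 0.202.

X = 0.202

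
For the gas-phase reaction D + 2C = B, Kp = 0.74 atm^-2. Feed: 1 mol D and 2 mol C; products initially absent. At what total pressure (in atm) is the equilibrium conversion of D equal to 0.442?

Let X = conversion of D (basis 1 mol D); extent of reaction ξ = X.
Species balance: n_D = 1 − X; n_C = 2 − 2X; n_B = X.
Summing: n_T = 3 − 2X.
Kp = p_B / (p_D p_C^2) with p_i = (n_i/n_T)·P.
At X = 0.442: the mole-fraction product g(X) = Π y_i^ν_i = 2.848. Since Kp = g(X)·P^{-2}, P = (g/Kp)^(1/2) = (2.848/0.74)^(1/2) = 1.96 atm.

P = 1.96 atm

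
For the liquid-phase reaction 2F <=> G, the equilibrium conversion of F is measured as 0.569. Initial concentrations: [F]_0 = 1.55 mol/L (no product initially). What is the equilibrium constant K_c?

Let X = conversion of F.
Concentrations: [F] = 1.55 − 1.55X; [G] = 0.775X.
At X = 0.569: [F] = 0.668, [G] = 0.441.
K_c = [G] / ([F]^2) = 0.988 L/mol.

K_c = 0.988 L/mol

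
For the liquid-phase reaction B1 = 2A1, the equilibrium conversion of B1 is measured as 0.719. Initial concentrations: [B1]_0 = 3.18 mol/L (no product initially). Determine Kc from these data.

Let X = conversion of B1.
Concentrations: [B1] = 3.18 − 3.18X; [A1] = 6.36X.
At X = 0.719: [B1] = 0.894, [A1] = 4.57.
Kc = [A1]^2 / ([B1]) = 23.4 mol/L.

Kc = 23.4 mol/L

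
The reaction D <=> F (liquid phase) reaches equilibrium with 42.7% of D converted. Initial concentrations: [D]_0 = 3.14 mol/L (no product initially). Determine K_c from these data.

Let X = conversion of D.
Concentrations: [D] = 3.14 − 3.14X; [F] = 3.14X.
At X = 0.427: [D] = 1.8, [F] = 1.34.
K_c = [F] / ([D]) = 0.745.

K_c = 0.745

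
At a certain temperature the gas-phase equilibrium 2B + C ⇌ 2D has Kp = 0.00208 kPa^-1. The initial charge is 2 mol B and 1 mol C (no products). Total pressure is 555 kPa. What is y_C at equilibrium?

Take 2 mol B as basis and let X be its fractional conversion, so ξ = X.
Mole table: n_B = 2 − 2X; n_C = 1 − X; n_D = 2X.
Total moles n_T = 3 − X.
Mole fractions y_i = n_i/n_T; Kp = p_D^2 / (p_B^2 p_C) with p_i = y_i·P.
This yields a degree-3 equation in X; solving on (0,1), X = 0.348.
Then n_C = 0.652, n_T = 2.65, so y_C = 0.246.

y_C = 0.246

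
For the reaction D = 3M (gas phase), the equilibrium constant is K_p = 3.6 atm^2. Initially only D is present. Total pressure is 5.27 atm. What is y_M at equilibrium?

y_M = 0.422

Let X = conversion of D (basis 1 mol D); extent of reaction ξ = X.
Moles: n_D = 1 − X; n_M = 3X.
Total moles n_T = 1 + 2X.
Mole fractions y_i = n_i/n_T; K_p = p_M^3 / (p_D) with p_i = y_i·P.
Setting this equal to 3.6 atm^2 and taking the physical root (0 < X < 1) gives X = 0.196.
Then n_M = 0.587, n_T = 1.39, so y_M = 0.422.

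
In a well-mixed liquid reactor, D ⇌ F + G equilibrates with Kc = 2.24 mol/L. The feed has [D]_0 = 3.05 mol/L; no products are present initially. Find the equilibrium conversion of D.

Let X = conversion of D; extent ξ = 3.05·X mol/L.
Concentrations: [D] = 3.05 − 3.05X; [F] = 3.05X; [G] = 3.05X.
Kc = [F] [G] / ([D]).
Equating to 2.24 mol/L: the physical root is X = 0.565.

X = 0.565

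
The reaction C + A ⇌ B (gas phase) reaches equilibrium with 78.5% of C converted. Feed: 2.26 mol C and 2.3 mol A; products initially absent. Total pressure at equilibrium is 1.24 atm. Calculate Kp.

Take 2.26 mol C as basis and let X be its fractional conversion, so ξ = 2.26X.
Species balance: n_C = 2.26 − 2.26X; n_A = 2.3 − 2.26X; n_B = 2.26X.
Total moles n_T = 4.56 − 2.26X.
At X = 0.785: n_C = 0.486, n_A = 0.526, n_B = 1.77, n_T = 2.79.
p_i = (n_i/n_T)·P. Kp = p_B / (p_C p_A) = 15.6 atm^-1.

Kp = 15.6 atm^-1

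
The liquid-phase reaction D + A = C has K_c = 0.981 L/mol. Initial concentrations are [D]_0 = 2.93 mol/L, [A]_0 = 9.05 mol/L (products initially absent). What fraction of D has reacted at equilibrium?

X = 0.865

Let X = conversion of D; extent ξ = 2.93·X mol/L.
Concentrations: [D] = 2.93 − 2.93X; [A] = 9.05 − 2.93X; [C] = 2.93X.
K_c = [C] / ([D] [A]).
Equating to 0.981 L/mol: the physical root is X = 0.865.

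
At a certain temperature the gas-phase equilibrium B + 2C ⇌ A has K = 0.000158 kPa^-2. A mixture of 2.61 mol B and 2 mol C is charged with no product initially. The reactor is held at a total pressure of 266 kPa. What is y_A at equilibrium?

Let X = conversion of C (basis 2 mol C); extent of reaction ξ = X.
Moles: n_B = 2.61 − X; n_C = 2 − 2X; n_A = X.
n_T = Σnᵢ = 4.61 − 2X.
With p_i = (n_i/n_T)P, K = p_A / (p_B p_C^2).
Setting this equal to 0.000158 kPa^-2 and taking the physical root (0 < X < 1) gives X = 0.709.
Then n_A = 0.709, n_T = 3.19, so y_A = 0.222.

y_A = 0.222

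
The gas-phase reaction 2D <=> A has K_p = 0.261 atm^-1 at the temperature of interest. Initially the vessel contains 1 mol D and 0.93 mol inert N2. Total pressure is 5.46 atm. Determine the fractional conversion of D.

Take 1 mol D as basis and let X be its fractional conversion, so ξ = 0.5X.
At extent ξ: n_D = 1 − X; n_A = 0.5X; n_I = 0.93 (inert).
Total moles n_T = 1.93 − 0.5X.
y_i = n_i/n_T, p_i = y_i·P. K_p = p_A / (p_D^2).
Substituting and setting equal to 0.261 atm^-1 gives a polynomial in X; the root in (0,1) is X = 0.471.

X = 0.471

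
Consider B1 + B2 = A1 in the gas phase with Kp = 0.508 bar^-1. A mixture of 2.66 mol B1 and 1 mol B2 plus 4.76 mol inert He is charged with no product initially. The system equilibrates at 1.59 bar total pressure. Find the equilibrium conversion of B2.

X = 0.195

Let X = conversion of B2 (basis 1 mol B2); extent of reaction ξ = X.
At extent ξ: n_B1 = 2.66 − X; n_B2 = 1 − X; n_A1 = X; n_I = 4.76 (inert).
Summing: n_T = 8.42 − X.
With p_i = (n_i/n_T)P, Kp = p_A1 / (p_B1 p_B2).
Equating to 0.508 bar^-1 and solving on 0 < X < 1: X = 0.195.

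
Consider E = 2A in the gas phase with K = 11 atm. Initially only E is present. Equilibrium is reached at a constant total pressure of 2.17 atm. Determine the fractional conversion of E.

X = 0.748

Take 1 mol E as basis and let X be its fractional conversion, so ξ = X.
Mole table: n_E = 1 − X; n_A = 2X.
n_T = Σnᵢ = 1 + X.
Mole fractions y_i = n_i/n_T; K = p_A^2 / (p_E) with p_i = y_i·P.
Substituting and setting equal to 11 atm gives a polynomial in X; the root in (0,1) is X = 0.748.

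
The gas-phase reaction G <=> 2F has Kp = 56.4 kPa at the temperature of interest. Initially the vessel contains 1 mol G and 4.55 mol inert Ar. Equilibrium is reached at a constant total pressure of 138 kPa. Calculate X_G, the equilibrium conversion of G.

X = 0.537

Basis: 1 mol G initially; let X = conversion of G. Extent ξ = X.
At extent ξ: n_G = 1 − X; n_F = 2X; n_I = 4.55 (inert).
n_T = Σnᵢ = 5.55 + X.
Mole fractions y_i = n_i/n_T; Kp = p_F^2 / (p_G) with p_i = y_i·P.
This yields a degree-2 equation in X; solving on (0,1), X = 0.537.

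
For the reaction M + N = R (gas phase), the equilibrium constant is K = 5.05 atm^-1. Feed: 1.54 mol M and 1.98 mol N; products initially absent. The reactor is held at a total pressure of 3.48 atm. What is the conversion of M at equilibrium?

X = 0.843

Basis: 1.54 mol M initially; let X = conversion of M. Extent ξ = 1.54X.
At extent ξ: n_M = 1.54 − 1.54X; n_N = 1.98 − 1.54X; n_R = 1.54X.
Total moles n_T = 3.52 − 1.54X.
With p_i = (n_i/n_T)P, K = p_R / (p_M p_N).
This yields a degree-2 equation in X; solving on (0,1), X = 0.843.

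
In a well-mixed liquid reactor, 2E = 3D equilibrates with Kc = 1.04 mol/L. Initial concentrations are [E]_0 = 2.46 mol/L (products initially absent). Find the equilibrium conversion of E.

X = 0.368

Let X = conversion of E; extent ξ = 2.46X/2 mol/L.
Concentrations: [E] = 2.46 − 2.46X; [D] = 3.69X.
Kc = [D]^3 / ([E]^2).
Setting equal to 1.04 and solving for X on (0,1) gives X = 0.368.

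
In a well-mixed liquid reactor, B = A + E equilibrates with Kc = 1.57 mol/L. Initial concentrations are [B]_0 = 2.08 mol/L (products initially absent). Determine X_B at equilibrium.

Let X = conversion of B; extent ξ = 2.08·X mol/L.
Concentrations: [B] = 2.08 − 2.08X; [A] = 2.08X; [E] = 2.08X.
Kc = [A] [E] / ([B]).
This equals 1.57 at X = 0.570 (the root in 0 < X < 1).

X = 0.570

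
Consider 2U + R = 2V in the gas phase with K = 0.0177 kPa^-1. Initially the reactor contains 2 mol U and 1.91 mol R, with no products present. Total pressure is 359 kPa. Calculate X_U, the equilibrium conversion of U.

Let X = conversion of U (basis 2 mol U); extent of reaction ξ = X.
At extent ξ: n_U = 2 − 2X; n_R = 1.91 − X; n_V = 2X.
Total moles n_T = 3.91 − X.
With p_i = (n_i/n_T)P, K = p_V^2 / (p_U^2 p_R).
Substituting and setting equal to 0.0177 kPa^-1 gives a polynomial in X; the root in (0,1) is X = 0.613.

X = 0.613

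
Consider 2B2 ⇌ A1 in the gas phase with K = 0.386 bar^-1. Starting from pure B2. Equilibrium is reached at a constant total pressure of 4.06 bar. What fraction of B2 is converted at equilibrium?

X = 0.629

Take 1 mol B2 as basis and let X be its fractional conversion, so ξ = 0.5X.
Mole table: n_B2 = 1 − X; n_A1 = 0.5X.
n_T = Σnᵢ = 1 − 0.5X.
y_i = n_i/n_T, p_i = y_i·P. K = p_A1 / (p_B2^2).
Equating to 0.386 bar^-1 and solving on 0 < X < 1: X = 0.629.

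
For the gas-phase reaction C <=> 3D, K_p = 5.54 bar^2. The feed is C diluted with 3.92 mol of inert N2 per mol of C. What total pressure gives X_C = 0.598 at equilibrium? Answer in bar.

Take 1 mol C as basis and let X be its fractional conversion, so ξ = X.
At extent ξ: n_C = 1 − X; n_D = 3X; n_I = 3.92 (inert).
Total moles n_T = 4.92 + 2X.
K_p = p_D^3 / (p_C) with p_i = (n_i/n_T)·P.
At X = 0.598: the mole-fraction product g(X) = Π y_i^ν_i = 0.384. Since K_p = g(X)·P^{2}, P = (K_p/g)^(1/2) = (5.54/0.384)^(1/2) = 3.8 bar.

P = 3.8 bar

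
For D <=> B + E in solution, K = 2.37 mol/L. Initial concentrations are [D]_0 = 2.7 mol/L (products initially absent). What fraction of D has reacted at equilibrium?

Let X = conversion of D; extent ξ = 2.7·X mol/L.
Concentrations: [D] = 2.7 − 2.7X; [B] = 2.7X; [E] = 2.7X.
K = [B] [E] / ([D]).
This equals 2.37 at X = 0.596 (the root in 0 < X < 1).

X = 0.596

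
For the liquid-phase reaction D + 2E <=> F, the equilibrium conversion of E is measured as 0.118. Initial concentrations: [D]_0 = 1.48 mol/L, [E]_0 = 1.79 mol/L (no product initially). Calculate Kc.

Let X = conversion of E.
Concentrations: [D] = 1.48 − 0.895X; [E] = 1.79 − 1.79X; [F] = 0.895X.
At X = 0.118: [D] = 1.37, [E] = 1.58, [F] = 0.106.
Kc = [F] / ([D] [E]^2) = 0.0308 (mol/L)^-2.

Kc = 0.0308 (mol/L)^-2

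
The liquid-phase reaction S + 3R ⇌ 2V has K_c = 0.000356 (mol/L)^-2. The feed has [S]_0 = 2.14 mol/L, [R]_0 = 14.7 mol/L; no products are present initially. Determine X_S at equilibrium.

Let X = conversion of S; extent ξ = 2.14·X mol/L.
Concentrations: [S] = 2.14 − 2.14X; [R] = 14.7 − 6.42X; [V] = 4.28X.
K_c = [V]^2 / ([S] [R]^3).
This equals 0.000356 at X = 0.261 (the root in 0 < X < 1).

X = 0.261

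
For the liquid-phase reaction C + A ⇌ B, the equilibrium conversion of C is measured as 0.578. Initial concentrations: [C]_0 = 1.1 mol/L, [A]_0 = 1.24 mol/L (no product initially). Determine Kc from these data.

Let X = conversion of C.
Concentrations: [C] = 1.1 − 1.1X; [A] = 1.24 − 1.1X; [B] = 1.1X.
At X = 0.578: [C] = 0.464, [A] = 0.604, [B] = 0.636.
Kc = [B] / ([C] [A]) = 2.27 L/mol.

Kc = 2.27 L/mol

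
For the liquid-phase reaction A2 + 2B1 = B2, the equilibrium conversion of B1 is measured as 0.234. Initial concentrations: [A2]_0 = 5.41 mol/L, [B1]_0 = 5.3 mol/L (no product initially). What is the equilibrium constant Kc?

Let X = conversion of B1.
Concentrations: [A2] = 5.41 − 2.65X; [B1] = 5.3 − 5.3X; [B2] = 2.65X.
At X = 0.234: [A2] = 4.79, [B1] = 4.06, [B2] = 0.62.
Kc = [B2] / ([A2] [B1]^2) = 0.00785 (mol/L)^-2.

Kc = 0.00785 (mol/L)^-2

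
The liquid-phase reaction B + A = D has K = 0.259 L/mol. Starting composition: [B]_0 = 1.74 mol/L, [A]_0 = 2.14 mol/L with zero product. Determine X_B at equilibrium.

X = 0.296

Let X = conversion of B; extent ξ = 1.74·X mol/L.
Concentrations: [B] = 1.74 − 1.74X; [A] = 2.14 − 1.74X; [D] = 1.74X.
K = [D] / ([B] [A]).
Solving K = 0.259 for X ∈ (0,1): X = 0.296.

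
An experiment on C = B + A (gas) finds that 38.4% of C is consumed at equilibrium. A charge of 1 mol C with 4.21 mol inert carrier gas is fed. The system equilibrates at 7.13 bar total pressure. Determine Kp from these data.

Kp = 0.305 bar

Basis: 1 mol C initially; let X = conversion of C. Extent ξ = X.
Moles: n_C = 1 − X; n_B = X; n_A = X; n_I = 4.21 (inert).
n_T = Σnᵢ = 5.21 + X.
At X = 0.384: n_C = 0.616, n_B = 0.384, n_A = 0.384, n_T = 5.59.
p_i = (n_i/n_T)·P. Kp = p_B p_A / (p_C) = 0.305 bar.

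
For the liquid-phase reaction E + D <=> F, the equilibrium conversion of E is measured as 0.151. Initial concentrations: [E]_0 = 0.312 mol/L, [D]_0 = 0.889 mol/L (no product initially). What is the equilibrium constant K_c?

K_c = 0.211 L/mol

Let X = conversion of E.
Concentrations: [E] = 0.312 − 0.312X; [D] = 0.889 − 0.312X; [F] = 0.312X.
At X = 0.151: [E] = 0.265, [D] = 0.842, [F] = 0.0471.
K_c = [F] / ([E] [D]) = 0.211 L/mol.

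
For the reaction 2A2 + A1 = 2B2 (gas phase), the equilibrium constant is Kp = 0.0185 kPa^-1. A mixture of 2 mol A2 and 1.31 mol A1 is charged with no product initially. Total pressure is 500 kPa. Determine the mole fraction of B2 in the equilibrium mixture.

y_B2 = 0.450

Take 2 mol A2 as basis and let X be its fractional conversion, so ξ = X.
Species balance: n_A2 = 2 − 2X; n_A1 = 1.31 − X; n_B2 = 2X.
Total moles n_T = 3.31 − X.
Mole fractions y_i = n_i/n_T; Kp = p_B2^2 / (p_A2^2 p_A1) with p_i = y_i·P.
Equating to 0.0185 kPa^-1 and solving on 0 < X < 1: X = 0.608.
Then n_B2 = 1.22, n_T = 2.7, so y_B2 = 0.450.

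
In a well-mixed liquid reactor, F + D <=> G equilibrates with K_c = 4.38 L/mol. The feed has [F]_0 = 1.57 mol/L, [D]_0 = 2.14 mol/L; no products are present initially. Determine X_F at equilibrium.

Let X = conversion of F; extent ξ = 1.57·X mol/L.
Concentrations: [F] = 1.57 − 1.57X; [D] = 2.14 − 1.57X; [G] = 1.57X.
K_c = [G] / ([F] [D]).
Equating to 4.38 L/mol: the physical root is X = 0.796.

X = 0.796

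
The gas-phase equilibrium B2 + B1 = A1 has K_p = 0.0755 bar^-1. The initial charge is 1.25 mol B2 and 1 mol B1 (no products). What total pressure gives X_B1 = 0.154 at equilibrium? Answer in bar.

P = 4.61 bar

Let X = conversion of B1 (basis 1 mol B1); extent of reaction ξ = X.
Moles: n_B2 = 1.25 − X; n_B1 = 1 − X; n_A1 = X.
n_T = Σnᵢ = 2.25 − X.
K_p = p_A1 / (p_B2 p_B1) with p_i = (n_i/n_T)·P.
At X = 0.154: the mole-fraction product g(X) = Π y_i^ν_i = 0.3481. Since K_p = g(X)·P^{-1}, P = (g/K_p)^(1/1) = (0.3481/0.0755)^(1/1) = 4.61 bar.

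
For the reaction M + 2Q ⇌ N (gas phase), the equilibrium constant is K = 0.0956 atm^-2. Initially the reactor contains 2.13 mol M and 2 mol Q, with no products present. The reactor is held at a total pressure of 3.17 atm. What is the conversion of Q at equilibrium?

X = 0.286

Take 2 mol Q as basis and let X be its fractional conversion, so ξ = X.
Moles: n_M = 2.13 − X; n_Q = 2 − 2X; n_N = X.
n_T = Σnᵢ = 4.13 − 2X.
y_i = n_i/n_T, p_i = y_i·P. K = p_N / (p_M p_Q^2).
Substituting and setting equal to 0.0956 atm^-2 gives a polynomial in X; the root in (0,1) is X = 0.286.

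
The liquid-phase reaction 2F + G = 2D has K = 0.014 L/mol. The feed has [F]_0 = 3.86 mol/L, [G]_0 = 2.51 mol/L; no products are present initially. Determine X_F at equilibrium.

X = 0.150

Let X = conversion of F; extent ξ = 3.86X/2 mol/L.
Concentrations: [F] = 3.86 − 3.86X; [G] = 2.51 − 1.93X; [D] = 3.86X.
K = [D]^2 / ([F]^2 [G]).
Equating to 0.014 L/mol: the physical root is X = 0.150.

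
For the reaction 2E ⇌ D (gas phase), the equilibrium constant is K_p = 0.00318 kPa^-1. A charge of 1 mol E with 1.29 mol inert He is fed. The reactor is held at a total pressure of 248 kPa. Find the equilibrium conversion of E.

X = 0.332

Let X = conversion of E (basis 1 mol E); extent of reaction ξ = 0.5X.
Species balance: n_E = 1 − X; n_D = 0.5X; n_I = 1.29 (inert).
Summing: n_T = 2.29 − 0.5X.
With p_i = (n_i/n_T)P, K_p = p_D / (p_E^2).
Setting this equal to 0.00318 kPa^-1 and taking the physical root (0 < X < 1) gives X = 0.332.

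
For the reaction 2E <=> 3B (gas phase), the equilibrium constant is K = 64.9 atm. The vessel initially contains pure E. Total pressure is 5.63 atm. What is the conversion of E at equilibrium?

Take 1 mol E as basis and let X be its fractional conversion, so ξ = 0.5X.
Mole table: n_E = 1 − X; n_B = 1.5X.
Summing: n_T = 1 + 0.5X.
y_i = n_i/n_T, p_i = y_i·P. K = p_B^3 / (p_E^2).
Substituting and setting equal to 64.9 atm gives a polynomial in X; the root in (0,1) is X = 0.718.

X = 0.718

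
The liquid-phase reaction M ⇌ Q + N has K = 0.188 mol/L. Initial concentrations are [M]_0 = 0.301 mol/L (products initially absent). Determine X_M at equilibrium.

Let X = conversion of M; extent ξ = 0.301·X mol/L.
Concentrations: [M] = 0.301 − 0.301X; [Q] = 0.301X; [N] = 0.301X.
K = [Q] [N] / ([M]).
This equals 0.188 at X = 0.537 (the root in 0 < X < 1).

X = 0.537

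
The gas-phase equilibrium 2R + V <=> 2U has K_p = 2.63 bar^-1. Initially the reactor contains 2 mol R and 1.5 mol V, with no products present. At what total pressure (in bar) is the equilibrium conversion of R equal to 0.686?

Let X = conversion of R (basis 2 mol R); extent of reaction ξ = X.
Species balance: n_R = 2 − 2X; n_V = 1.5 − X; n_U = 2X.
n_T = Σnᵢ = 3.5 − X.
K_p = p_U^2 / (p_R^2 p_V) with p_i = (n_i/n_T)·P.
At X = 0.686: the mole-fraction product g(X) = Π y_i^ν_i = 16.5. Since K_p = g(X)·P^{-1}, P = (g/K_p)^(1/1) = (16.5/2.63)^(1/1) = 6.27 bar.

P = 6.27 bar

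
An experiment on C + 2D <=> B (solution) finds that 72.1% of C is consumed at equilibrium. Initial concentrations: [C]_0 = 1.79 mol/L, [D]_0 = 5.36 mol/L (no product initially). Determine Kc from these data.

Kc = 0.335 (mol/L)^-2

Let X = conversion of C.
Concentrations: [C] = 1.79 − 1.79X; [D] = 5.36 − 3.58X; [B] = 1.79X.
At X = 0.721: [C] = 0.499, [D] = 2.78, [B] = 1.29.
Kc = [B] / ([C] [D]^2) = 0.335 (mol/L)^-2.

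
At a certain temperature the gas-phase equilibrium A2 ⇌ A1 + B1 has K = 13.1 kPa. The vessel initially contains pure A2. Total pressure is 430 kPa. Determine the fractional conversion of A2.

X = 0.172

Take 1 mol A2 as basis and let X be its fractional conversion, so ξ = X.
Mole table: n_A2 = 1 − X; n_A1 = X; n_B1 = X.
n_T = Σnᵢ = 1 + X.
Mole fractions y_i = n_i/n_T; K = p_A1 p_B1 / (p_A2) with p_i = y_i·P.
Substituting and setting equal to 13.1 kPa gives a polynomial in X; the root in (0,1) is X = 0.172.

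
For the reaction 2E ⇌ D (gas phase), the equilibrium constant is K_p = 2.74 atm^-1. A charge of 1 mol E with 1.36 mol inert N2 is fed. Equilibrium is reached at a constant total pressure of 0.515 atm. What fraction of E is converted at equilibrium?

Take 1 mol E as basis and let X be its fractional conversion, so ξ = 0.5X.
Species balance: n_E = 1 − X; n_D = 0.5X; n_I = 1.36 (inert).
n_T = Σnᵢ = 2.36 − 0.5X.
y_i = n_i/n_T, p_i = y_i·P. K_p = p_D / (p_E^2).
This yields a degree-2 equation in X; solving on (0,1), X = 0.429.

X = 0.429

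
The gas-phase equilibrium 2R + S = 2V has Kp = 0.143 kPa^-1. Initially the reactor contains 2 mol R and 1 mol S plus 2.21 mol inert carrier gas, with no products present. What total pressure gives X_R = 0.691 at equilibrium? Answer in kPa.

Take 2 mol R as basis and let X be its fractional conversion, so ξ = X.
Moles: n_R = 2 − 2X; n_S = 1 − X; n_V = 2X; n_I = 2.21 (inert).
Summing: n_T = 5.21 − X.
Kp = p_V^2 / (p_R^2 p_S) with p_i = (n_i/n_T)·P.
At X = 0.691: the mole-fraction product g(X) = Π y_i^ν_i = 73.13. Since Kp = g(X)·P^{-1}, P = (g/Kp)^(1/1) = (73.13/0.143)^(1/1) = 511 kPa.

P = 511 kPa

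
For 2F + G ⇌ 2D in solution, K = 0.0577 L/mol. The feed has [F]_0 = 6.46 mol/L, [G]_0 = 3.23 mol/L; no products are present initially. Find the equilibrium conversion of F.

X = 0.270

Let X = conversion of F; extent ξ = 6.46X/2 mol/L.
Concentrations: [F] = 6.46 − 6.46X; [G] = 3.23 − 3.23X; [D] = 6.46X.
K = [D]^2 / ([F]^2 [G]).
Equating to 0.0577 L/mol: the physical root is X = 0.270.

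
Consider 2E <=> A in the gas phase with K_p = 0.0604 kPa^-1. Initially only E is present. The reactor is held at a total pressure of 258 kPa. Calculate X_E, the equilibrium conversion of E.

Let X = conversion of E (basis 1 mol E); extent of reaction ξ = 0.5X.
Species balance: n_E = 1 − X; n_A = 0.5X.
n_T = Σnᵢ = 1 − 0.5X.
With p_i = (n_i/n_T)P, K_p = p_A / (p_E^2).
Setting this equal to 0.0604 kPa^-1 and taking the physical root (0 < X < 1) gives X = 0.874.

X = 0.874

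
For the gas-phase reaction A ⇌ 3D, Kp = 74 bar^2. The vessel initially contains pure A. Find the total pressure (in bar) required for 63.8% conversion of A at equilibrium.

Basis: 1 mol A initially; let X = conversion of A. Extent ξ = X.
Moles: n_A = 1 − X; n_D = 3X.
n_T = Σnᵢ = 1 + 2X.
Kp = p_D^3 / (p_A) with p_i = (n_i/n_T)·P.
At X = 0.638: the mole-fraction product g(X) = Π y_i^ν_i = 3.739. Since Kp = g(X)·P^{2}, P = (Kp/g)^(1/2) = (74/3.739)^(1/2) = 4.45 bar.

P = 4.45 bar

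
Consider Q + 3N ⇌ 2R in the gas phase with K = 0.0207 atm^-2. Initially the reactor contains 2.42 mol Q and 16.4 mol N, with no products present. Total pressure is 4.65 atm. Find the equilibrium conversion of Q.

X = 0.454

Basis: 2.42 mol Q initially; let X = conversion of Q. Extent ξ = 2.42X.
Species balance: n_Q = 2.42 − 2.42X; n_N = 16.4 − 7.26X; n_R = 4.84X.
Total moles n_T = 18.8 − 4.84X.
y_i = n_i/n_T, p_i = y_i·P. K = p_R^2 / (p_Q p_N^3).
Substituting and setting equal to 0.0207 atm^-2 gives a polynomial in X; the root in (0,1) is X = 0.454.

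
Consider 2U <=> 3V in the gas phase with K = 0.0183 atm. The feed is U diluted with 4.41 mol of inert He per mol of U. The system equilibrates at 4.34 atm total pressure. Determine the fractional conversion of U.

X = 0.168

Take 1 mol U as basis and let X be its fractional conversion, so ξ = 0.5X.
Mole table: n_U = 1 − X; n_V = 1.5X; n_I = 4.41 (inert).
n_T = Σnᵢ = 5.41 + 0.5X.
With p_i = (n_i/n_T)P, K = p_V^3 / (p_U^2).
This yields a degree-3 equation in X; solving on (0,1), X = 0.168.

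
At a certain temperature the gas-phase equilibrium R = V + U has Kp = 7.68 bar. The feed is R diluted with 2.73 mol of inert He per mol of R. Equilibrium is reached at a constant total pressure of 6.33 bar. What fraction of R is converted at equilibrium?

Let X = conversion of R (basis 1 mol R); extent of reaction ξ = X.
Mole table: n_R = 1 − X; n_V = X; n_U = X; n_I = 2.73 (inert).
n_T = Σnᵢ = 3.73 + X.
y_i = n_i/n_T, p_i = y_i·P. Kp = p_V p_U / (p_R).
This yields a degree-2 equation in X; solving on (0,1), X = 0.866.

X = 0.866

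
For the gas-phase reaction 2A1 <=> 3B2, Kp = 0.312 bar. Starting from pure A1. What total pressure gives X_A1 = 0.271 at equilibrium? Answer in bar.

P = 2.8 bar

Let X = conversion of A1 (basis 1 mol A1); extent of reaction ξ = 0.5X.
Mole table: n_A1 = 1 − X; n_B2 = 1.5X.
Total moles n_T = 1 + 0.5X.
Kp = p_B2^3 / (p_A1^2) with p_i = (n_i/n_T)·P.
At X = 0.271: the mole-fraction product g(X) = Π y_i^ν_i = 0.1113. Since Kp = g(X)·P^{1}, P = (Kp/g)^(1/1) = (0.312/0.1113)^(1/1) = 2.8 bar.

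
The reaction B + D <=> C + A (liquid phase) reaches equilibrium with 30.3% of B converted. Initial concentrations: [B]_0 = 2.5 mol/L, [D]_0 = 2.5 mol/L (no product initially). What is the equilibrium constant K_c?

K_c = 0.189

Let X = conversion of B.
Concentrations: [B] = 2.5 − 2.5X; [D] = 2.5 − 2.5X; [C] = 2.5X; [A] = 2.5X.
At X = 0.303: [B] = 1.74, [D] = 1.74, [C] = 0.757, [A] = 0.757.
K_c = [C] [A] / ([B] [D]) = 0.189.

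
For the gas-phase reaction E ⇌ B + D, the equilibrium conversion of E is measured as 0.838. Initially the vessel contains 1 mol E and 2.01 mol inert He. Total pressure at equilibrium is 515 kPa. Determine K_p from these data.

Take 1 mol E as basis and let X be its fractional conversion, so ξ = X.
Species balance: n_E = 1 − X; n_B = X; n_D = X; n_I = 2.01 (inert).
Total moles n_T = 3.01 + X.
At X = 0.838: n_E = 0.162, n_B = 0.838, n_D = 0.838, n_T = 3.85.
p_i = (n_i/n_T)·P. K_p = p_B p_D / (p_E) = 580 kPa.

K_p = 580 kPa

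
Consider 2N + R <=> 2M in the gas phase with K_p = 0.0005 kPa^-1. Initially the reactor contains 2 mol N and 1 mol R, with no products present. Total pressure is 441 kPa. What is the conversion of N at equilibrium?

X = 0.201

Let X = conversion of N (basis 2 mol N); extent of reaction ξ = X.
Species balance: n_N = 2 − 2X; n_R = 1 − X; n_M = 2X.
Summing: n_T = 3 − X.
y_i = n_i/n_T, p_i = y_i·P. K_p = p_M^2 / (p_N^2 p_R).
This yields a degree-3 equation in X; solving on (0,1), X = 0.201.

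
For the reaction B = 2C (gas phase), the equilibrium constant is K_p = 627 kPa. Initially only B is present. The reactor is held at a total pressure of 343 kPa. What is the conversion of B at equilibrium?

Let X = conversion of B (basis 1 mol B); extent of reaction ξ = X.
At extent ξ: n_B = 1 − X; n_C = 2X.
Summing: n_T = 1 + X.
With p_i = (n_i/n_T)P, K_p = p_C^2 / (p_B).
Equating to 627 kPa and solving on 0 < X < 1: X = 0.560.

X = 0.560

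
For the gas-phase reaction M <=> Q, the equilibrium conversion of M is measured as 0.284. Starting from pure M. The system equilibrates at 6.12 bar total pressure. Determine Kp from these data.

Kp = 0.397

Basis: 1 mol M initially; let X = conversion of M. Extent ξ = X.
At extent ξ: n_M = 1 − X; n_Q = X.
Total moles n_T = 1 (Δν = 0, constant).
At X = 0.284: n_M = 0.716, n_Q = 0.284, n_T = 1.
p_i = (n_i/n_T)·P. Kp = p_Q / (p_M) = 0.397.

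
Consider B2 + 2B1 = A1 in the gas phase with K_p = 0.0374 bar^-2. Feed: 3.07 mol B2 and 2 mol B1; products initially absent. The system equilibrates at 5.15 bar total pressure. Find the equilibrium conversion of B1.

X = 0.281

Take 2 mol B1 as basis and let X be its fractional conversion, so ξ = X.
Moles: n_B2 = 3.07 − X; n_B1 = 2 − 2X; n_A1 = X.
n_T = Σnᵢ = 5.07 − 2X.
Mole fractions y_i = n_i/n_T; K_p = p_A1 / (p_B2 p_B1^2) with p_i = y_i·P.
Setting this equal to 0.0374 bar^-2 and taking the physical root (0 < X < 1) gives X = 0.281.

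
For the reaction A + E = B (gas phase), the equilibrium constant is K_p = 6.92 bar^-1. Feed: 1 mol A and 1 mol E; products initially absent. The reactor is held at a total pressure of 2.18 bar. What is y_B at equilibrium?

y_B = 0.601

Take 1 mol A as basis and let X be its fractional conversion, so ξ = X.
Moles: n_A = 1 − X; n_E = 1 − X; n_B = X.
n_T = Σnᵢ = 2 − X.
Mole fractions y_i = n_i/n_T; K_p = p_B / (p_A p_E) with p_i = y_i·P.
Equating to 6.92 bar^-1 and solving on 0 < X < 1: X = 0.751.
Then n_B = 0.751, n_T = 1.25, so y_B = 0.601.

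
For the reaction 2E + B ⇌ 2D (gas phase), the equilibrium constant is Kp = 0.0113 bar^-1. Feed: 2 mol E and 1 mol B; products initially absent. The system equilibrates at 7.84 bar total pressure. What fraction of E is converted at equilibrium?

Basis: 2 mol E initially; let X = conversion of E. Extent ξ = X.
Mole table: n_E = 2 − 2X; n_B = 1 − X; n_D = 2X.
Summing: n_T = 3 − X.
Mole fractions y_i = n_i/n_T; Kp = p_D^2 / (p_E^2 p_B) with p_i = y_i·P.
Substituting and setting equal to 0.0113 bar^-1 gives a polynomial in X; the root in (0,1) is X = 0.140.

X = 0.140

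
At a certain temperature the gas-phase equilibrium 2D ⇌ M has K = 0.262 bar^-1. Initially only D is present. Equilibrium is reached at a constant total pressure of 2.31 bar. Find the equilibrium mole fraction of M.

y_M = 0.298

Basis: 1 mol D initially; let X = conversion of D. Extent ξ = 0.5X.
At extent ξ: n_D = 1 − X; n_M = 0.5X.
Total moles n_T = 1 − 0.5X.
With p_i = (n_i/n_T)P, K = p_M / (p_D^2).
Substituting and setting equal to 0.262 bar^-1 gives a polynomial in X; the root in (0,1) is X = 0.459.
Then n_M = 0.23, n_T = 0.77, so y_M = 0.298.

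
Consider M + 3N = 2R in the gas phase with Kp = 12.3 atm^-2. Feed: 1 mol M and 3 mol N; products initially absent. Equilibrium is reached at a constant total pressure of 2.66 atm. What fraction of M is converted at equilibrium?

X = 0.724

Take 1 mol M as basis and let X be its fractional conversion, so ξ = X.
Species balance: n_M = 1 − X; n_N = 3 − 3X; n_R = 2X.
n_T = Σnᵢ = 4 − 2X.
With p_i = (n_i/n_T)P, Kp = p_R^2 / (p_M p_N^3).
Substituting and setting equal to 12.3 atm^-2 gives a polynomial in X; the root in (0,1) is X = 0.724.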